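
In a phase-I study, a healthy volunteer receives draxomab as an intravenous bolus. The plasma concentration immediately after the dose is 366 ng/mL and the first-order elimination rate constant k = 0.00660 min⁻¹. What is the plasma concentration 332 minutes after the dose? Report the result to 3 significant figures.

40.9 ng/mL

C(t) = C₀ e^(−kt) = 366 × e^(−0.006600 × 332) = 366 × e^(−2.191) = 366 × 0.1118 ≈ 40.9 ng/mL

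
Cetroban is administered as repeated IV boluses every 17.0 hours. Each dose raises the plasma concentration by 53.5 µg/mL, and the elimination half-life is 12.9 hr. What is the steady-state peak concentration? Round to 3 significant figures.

89.3 µg/mL

k = ln 2 / 12.9 = 0.05373 hr⁻¹
Fraction remaining after one interval: e^(−kτ) = e^(−0.05373 × 17.0) = 0.4011
R = 1 / (1 − 0.4011) = 1.670
Css,max = 53.5 × 1.670 ≈ 89.3 µg/mL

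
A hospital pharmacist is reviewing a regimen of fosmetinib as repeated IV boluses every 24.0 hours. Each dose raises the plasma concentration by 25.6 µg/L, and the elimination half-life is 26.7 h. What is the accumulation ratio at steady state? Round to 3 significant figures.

2.16

k = ln 2 / 26.7 = 0.02596 h⁻¹
Fraction remaining after one interval: e^(−kτ) = e^(−0.02596 × 24.0) = 0.5363
R = 1 / (1 − 0.5363) = 1 / 0.4637 ≈ 2.16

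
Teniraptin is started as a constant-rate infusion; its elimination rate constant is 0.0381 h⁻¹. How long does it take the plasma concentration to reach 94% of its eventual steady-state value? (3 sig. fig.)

f = 1 − e^(−kt)  ⇒  t = −ln(1 − f) / k
t = −ln(1 − 0.94) / 0.03810 = 2.813 / 0.03810 ≈ 73.8 hours

73.8 hours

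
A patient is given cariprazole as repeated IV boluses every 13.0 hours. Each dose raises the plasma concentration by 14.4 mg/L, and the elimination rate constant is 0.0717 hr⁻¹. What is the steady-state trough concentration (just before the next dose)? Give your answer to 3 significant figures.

9.35 mg/L

Fraction remaining after one interval: e^(−kτ) = e^(−0.07170 × 13.0) = 0.3937
R = 1 / (1 − 0.3937) = 1.649
Css,max = 14.4 × 1.649 = 23.75 mg/L
Css,min = Css,max × e^(−kτ) = 23.75 × 0.3937 ≈ 9.35 mg/L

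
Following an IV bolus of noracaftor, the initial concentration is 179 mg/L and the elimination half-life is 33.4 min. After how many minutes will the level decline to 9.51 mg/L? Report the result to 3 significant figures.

141 minutes

k = ln 2 / 33.4 = 0.02075 min⁻¹
C(t) = C₀ e^(−kt)  ⇒  t = ln(C₀/C) / k
t = ln(179/9.51) / 0.02075 = 2.935 / 0.02075 ≈ 141 minutes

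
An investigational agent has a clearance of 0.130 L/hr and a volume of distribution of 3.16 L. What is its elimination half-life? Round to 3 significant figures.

16.8 hours

k = CL / V = 0.130 / 3.16 = 0.04114 hr⁻¹
t½ = ln 2 / k = ln 2 / 0.04114 ≈ 16.8 hours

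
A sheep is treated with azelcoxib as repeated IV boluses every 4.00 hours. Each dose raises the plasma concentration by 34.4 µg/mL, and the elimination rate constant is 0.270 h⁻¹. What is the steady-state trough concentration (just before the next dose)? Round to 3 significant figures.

17.7 µg/mL

Fraction remaining after one interval: e^(−kτ) = e^(−0.2700 × 4.00) = 0.3396
R = 1 / (1 − 0.3396) = 1.514
Css,max = 34.4 × 1.514 = 52.09 µg/mL
Css,min = Css,max × e^(−kτ) = 52.09 × 0.3396 ≈ 17.7 µg/mL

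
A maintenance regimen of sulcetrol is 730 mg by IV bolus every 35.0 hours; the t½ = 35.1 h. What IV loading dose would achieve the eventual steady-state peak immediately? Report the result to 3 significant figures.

1460 mg

k = ln 2 / 35.1 = 0.01975 h⁻¹
Accumulation ratio R = 1 / (1 − e^(−kτ)) = 1 / (1 − e^(−0.01975×35.0)) = 1 / (1 − 0.5010) = 2.004
Loading dose = maintenance dose × R = 730 × 2.004 ≈ 1460 mg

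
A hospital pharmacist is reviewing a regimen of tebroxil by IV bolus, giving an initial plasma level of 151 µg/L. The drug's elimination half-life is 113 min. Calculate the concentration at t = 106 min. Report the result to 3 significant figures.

78.8 µg/L

k = ln 2 / 113 = 0.006134 min⁻¹
106 min is 0.9381 half-lives, so C = 151 × (1/2)^0.9381 = 151 × 0.5219 ≈ 78.8 µg/L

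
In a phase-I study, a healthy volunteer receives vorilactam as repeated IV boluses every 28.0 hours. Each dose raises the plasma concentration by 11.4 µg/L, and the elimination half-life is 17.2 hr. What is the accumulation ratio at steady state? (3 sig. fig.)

1.48

k = ln 2 / 17.2 = 0.04030 hr⁻¹
Fraction remaining after one interval: e^(−kτ) = e^(−0.04030 × 28.0) = 0.3236
R = 1 / (1 − 0.3236) = 1 / 0.6764 ≈ 1.48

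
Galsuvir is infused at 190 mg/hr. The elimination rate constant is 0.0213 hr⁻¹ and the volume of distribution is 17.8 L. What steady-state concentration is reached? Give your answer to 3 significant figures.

CL = k · V = 0.0213 × 17.8 = 0.3791 L/hr
Css = rate / CL = 190 / 0.3791 ≈ 501 µg/mL

501 µg/mL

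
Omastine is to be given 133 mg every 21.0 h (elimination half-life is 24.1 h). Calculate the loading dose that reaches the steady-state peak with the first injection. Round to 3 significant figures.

293 mg

k = ln 2 / 24.1 = 0.02876 h⁻¹
Accumulation ratio R = 1 / (1 − e^(−kτ)) = 1 / (1 − e^(−0.02876×21.0)) = 1 / (1 − 0.5466) = 2.206
Loading dose = maintenance dose × R = 133 × 2.206 ≈ 293 mg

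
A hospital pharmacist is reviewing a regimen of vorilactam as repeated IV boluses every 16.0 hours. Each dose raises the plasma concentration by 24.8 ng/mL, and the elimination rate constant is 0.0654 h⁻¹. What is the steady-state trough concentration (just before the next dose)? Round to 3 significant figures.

13.4 ng/mL

Fraction remaining after one interval: e^(−kτ) = e^(−0.06540 × 16.0) = 0.3512
R = 1 / (1 − 0.3512) = 1.541
Css,max = 24.8 × 1.541 = 38.22 ng/mL
Css,min = Css,max × e^(−kτ) = 38.22 × 0.3512 ≈ 13.4 ng/mL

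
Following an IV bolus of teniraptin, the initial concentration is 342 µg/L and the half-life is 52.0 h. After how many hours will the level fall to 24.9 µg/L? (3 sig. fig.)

197 hours

k = ln 2 / 52.0 = 0.01333 h⁻¹
C(t) = C₀ e^(−kt)  ⇒  t = ln(C₀/C) / k
t = ln(342/24.9) / 0.01333 = 2.620 / 0.01333 ≈ 197 hours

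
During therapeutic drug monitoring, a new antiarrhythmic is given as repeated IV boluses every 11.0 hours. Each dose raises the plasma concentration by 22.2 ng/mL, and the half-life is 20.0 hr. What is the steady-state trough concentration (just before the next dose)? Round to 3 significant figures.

47.8 ng/mL

k = ln 2 / 20.0 = 0.03466 hr⁻¹
Fraction remaining after one interval: e^(−kτ) = e^(−0.03466 × 11.0) = 0.6830
R = 1 / (1 − 0.6830) = 3.155
Css,max = 22.2 × 3.155 = 70.04 ng/mL
Css,min = Css,max × e^(−kτ) = 70.04 × 0.6830 ≈ 47.8 ng/mL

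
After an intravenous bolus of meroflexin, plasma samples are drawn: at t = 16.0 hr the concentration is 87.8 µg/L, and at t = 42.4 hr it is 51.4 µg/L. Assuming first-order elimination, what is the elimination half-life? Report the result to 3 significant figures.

k = ln(C₁/C₂) / (t₂ − t₁) = ln(87.8/51.4) / (42.4 − 16.0)
  = 0.5354 / 26.40 = 0.02028 hr⁻¹
t½ = ln 2 / k = ln 2 / 0.02028 ≈ 34.2 hours

34.2 hours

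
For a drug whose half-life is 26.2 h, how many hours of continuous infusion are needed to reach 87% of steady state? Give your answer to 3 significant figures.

k = ln 2 / 26.2 = 0.02646 h⁻¹
f = 1 − e^(−kt)  ⇒  t = −ln(1 − f) / k
t = −ln(1 − 0.87) / 0.02646 = 2.040 / 0.02646 ≈ 77.1 hours

77.1 hours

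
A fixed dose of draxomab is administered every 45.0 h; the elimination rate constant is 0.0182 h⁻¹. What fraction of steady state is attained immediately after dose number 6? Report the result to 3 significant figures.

0.993

f_n = 1 − e^(−nkτ) = 1 − e^(−6 × 0.01820 × 45.0) = 1 − e^(−4.914) = 1 − 0.007343 ≈ 0.993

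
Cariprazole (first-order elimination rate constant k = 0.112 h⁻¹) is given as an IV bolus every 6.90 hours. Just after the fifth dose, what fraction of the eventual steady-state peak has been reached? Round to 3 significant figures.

f_n = 1 − e^(−nkτ) = 1 − e^(−5 × 0.1120 × 6.90) = 1 − e^(−3.864) = 1 − 0.02098 ≈ 0.979

0.979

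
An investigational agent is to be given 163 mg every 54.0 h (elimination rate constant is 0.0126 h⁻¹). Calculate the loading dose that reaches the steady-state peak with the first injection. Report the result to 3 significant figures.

Accumulation ratio R = 1 / (1 − e^(−kτ)) = 1 / (1 − e^(−0.01260×54.0)) = 1 / (1 − 0.5064) = 2.026
Loading dose = maintenance dose × R = 163 × 2.026 ≈ 330 mg

330 mg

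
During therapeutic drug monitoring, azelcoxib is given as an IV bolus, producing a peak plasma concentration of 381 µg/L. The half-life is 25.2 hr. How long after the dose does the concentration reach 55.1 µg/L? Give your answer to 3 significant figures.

k = ln 2 / 25.2 = 0.02751 hr⁻¹
C(t) = C₀ e^(−kt)  ⇒  t = ln(C₀/C) / k
t = ln(381/55.1) / 0.02751 = 1.934 / 0.02751 ≈ 70.3 hours

70.3 hours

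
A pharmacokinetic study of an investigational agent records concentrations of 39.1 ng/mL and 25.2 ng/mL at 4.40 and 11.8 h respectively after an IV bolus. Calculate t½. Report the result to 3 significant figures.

11.7 hours

k = ln(C₁/C₂) / (t₂ − t₁) = ln(39.1/25.2) / (11.8 − 4.40)
  = 0.4393 / 7.400 = 0.05936 h⁻¹
t½ = ln 2 / k = ln 2 / 0.05936 ≈ 11.7 hours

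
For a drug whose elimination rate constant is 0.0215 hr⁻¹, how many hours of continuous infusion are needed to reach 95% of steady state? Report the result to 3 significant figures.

f = 1 − e^(−kt)  ⇒  t = −ln(1 − f) / k
t = −ln(1 − 0.95) / 0.02150 = 2.996 / 0.02150 ≈ 139 hours

139 hours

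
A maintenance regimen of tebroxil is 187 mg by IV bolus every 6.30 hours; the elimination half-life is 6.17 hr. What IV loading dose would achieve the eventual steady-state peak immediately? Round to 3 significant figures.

369 mg

k = ln 2 / 6.17 = 0.1123 hr⁻¹
Accumulation ratio R = 1 / (1 − e^(−kτ)) = 1 / (1 − e^(−0.1123×6.30)) = 1 / (1 − 0.4928) = 1.971
Loading dose = maintenance dose × R = 187 × 1.971 ≈ 369 mg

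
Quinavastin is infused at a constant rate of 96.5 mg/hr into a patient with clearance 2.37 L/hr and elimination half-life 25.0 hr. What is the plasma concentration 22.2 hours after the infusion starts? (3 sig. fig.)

Css = rate / CL = 96.5 / 2.37 = 40.72 mg/L
k = ln 2 / 25.0 = 0.02773 hr⁻¹
C(t) = Css (1 − e^(−kt)) = 40.72 × (1 − e^(−0.6155)) = 40.72 × 0.4596 ≈ 18.7 mg/L

18.7 mg/L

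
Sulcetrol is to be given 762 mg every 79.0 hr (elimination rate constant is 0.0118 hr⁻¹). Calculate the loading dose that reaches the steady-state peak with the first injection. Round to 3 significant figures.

1260 mg

Accumulation ratio R = 1 / (1 − e^(−kτ)) = 1 / (1 − e^(−0.01180×79.0)) = 1 / (1 − 0.3937) = 1.649
Loading dose = maintenance dose × R = 762 × 1.649 ≈ 1260 mg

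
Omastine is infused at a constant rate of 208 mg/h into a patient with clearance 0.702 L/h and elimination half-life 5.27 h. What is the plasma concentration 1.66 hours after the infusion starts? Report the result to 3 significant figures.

58.1 mg/L

Css = rate / CL = 208 / 0.702 = 296.3 mg/L
k = ln 2 / 5.27 = 0.1315 h⁻¹
C(t) = Css (1 − e^(−kt)) = 296.3 × (1 − e^(−0.2183)) = 296.3 × 0.1961 ≈ 58.1 mg/L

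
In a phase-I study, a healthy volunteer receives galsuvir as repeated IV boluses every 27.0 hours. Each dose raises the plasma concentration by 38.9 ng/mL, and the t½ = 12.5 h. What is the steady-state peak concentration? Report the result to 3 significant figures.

k = ln 2 / 12.5 = 0.05545 h⁻¹
Fraction remaining after one interval: e^(−kτ) = e^(−0.05545 × 27.0) = 0.2238
R = 1 / (1 − 0.2238) = 1.288
Css,max = 38.9 × 1.288 ≈ 50.1 ng/mL

50.1 ng/mL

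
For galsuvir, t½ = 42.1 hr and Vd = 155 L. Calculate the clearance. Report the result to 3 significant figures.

2.55 L/hr

k = ln 2 / t½ = ln 2 / 42.1 = 0.01646 hr⁻¹
CL = k · V = 0.01646 × 155 ≈ 2.55 L/hr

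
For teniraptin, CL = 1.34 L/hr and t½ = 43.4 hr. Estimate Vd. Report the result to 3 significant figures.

83.9 L

k = ln 2 / t½ = ln 2 / 43.4 = 0.01597 hr⁻¹
V = CL / k = 1.34 / 0.01597 ≈ 83.9 L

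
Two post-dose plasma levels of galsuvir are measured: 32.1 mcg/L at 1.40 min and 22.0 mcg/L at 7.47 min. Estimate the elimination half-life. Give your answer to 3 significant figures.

11.1 minutes

k = ln(C₁/C₂) / (t₂ − t₁) = ln(32.1/22.0) / (7.47 − 1.40)
  = 0.3778 / 6.070 = 0.06224 min⁻¹
t½ = ln 2 / k = ln 2 / 0.06224 ≈ 11.1 minutes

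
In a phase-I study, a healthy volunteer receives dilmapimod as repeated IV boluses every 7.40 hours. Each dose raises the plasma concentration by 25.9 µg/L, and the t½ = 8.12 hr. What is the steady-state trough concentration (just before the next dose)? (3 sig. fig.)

k = ln 2 / 8.12 = 0.08536 hr⁻¹
Fraction remaining after one interval: e^(−kτ) = e^(−0.08536 × 7.40) = 0.5317
R = 1 / (1 − 0.5317) = 2.135
Css,max = 25.9 × 2.135 = 55.31 µg/L
Css,min = Css,max × e^(−kτ) = 55.31 × 0.5317 ≈ 29.4 µg/L

29.4 µg/L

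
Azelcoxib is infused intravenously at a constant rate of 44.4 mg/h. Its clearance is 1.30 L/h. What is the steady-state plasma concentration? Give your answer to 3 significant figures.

34.2 µg/mL

Css = infusion rate / CL = 44.4 / 1.30 ≈ 34.2 µg/mL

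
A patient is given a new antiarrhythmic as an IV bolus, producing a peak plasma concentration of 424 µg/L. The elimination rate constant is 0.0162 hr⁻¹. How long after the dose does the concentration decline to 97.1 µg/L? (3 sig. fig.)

91.0 hours

C(t) = C₀ e^(−kt)  ⇒  t = ln(C₀/C) / k
t = ln(424/97.1) / 0.01620 = 1.474 / 0.01620 ≈ 91.0 hours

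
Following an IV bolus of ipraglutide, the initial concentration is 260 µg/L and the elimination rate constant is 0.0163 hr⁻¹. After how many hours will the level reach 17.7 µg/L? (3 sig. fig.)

C(t) = C₀ e^(−kt)  ⇒  t = ln(C₀/C) / k
t = ln(260/17.7) / 0.01630 = 2.687 / 0.01630 ≈ 165 hours

165 hours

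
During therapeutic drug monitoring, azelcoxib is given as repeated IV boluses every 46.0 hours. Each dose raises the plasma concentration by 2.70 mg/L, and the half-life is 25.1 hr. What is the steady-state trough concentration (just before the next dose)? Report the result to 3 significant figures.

1.05 mg/L

k = ln 2 / 25.1 = 0.02762 hr⁻¹
Fraction remaining after one interval: e^(−kτ) = e^(−0.02762 × 46.0) = 0.2807
R = 1 / (1 − 0.2807) = 1.390
Css,max = 2.70 × 1.390 = 3.754 mg/L
Css,min = Css,max × e^(−kτ) = 3.754 × 0.2807 ≈ 1.05 mg/L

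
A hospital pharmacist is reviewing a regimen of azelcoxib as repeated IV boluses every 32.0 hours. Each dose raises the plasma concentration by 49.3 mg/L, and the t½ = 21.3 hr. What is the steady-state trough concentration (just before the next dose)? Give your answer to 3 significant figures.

k = ln 2 / 21.3 = 0.03254 hr⁻¹
Fraction remaining after one interval: e^(−kτ) = e^(−0.03254 × 32.0) = 0.3530
R = 1 / (1 − 0.3530) = 1.546
Css,max = 49.3 × 1.546 = 76.20 mg/L
Css,min = Css,max × e^(−kτ) = 76.20 × 0.3530 ≈ 26.9 mg/L

26.9 mg/L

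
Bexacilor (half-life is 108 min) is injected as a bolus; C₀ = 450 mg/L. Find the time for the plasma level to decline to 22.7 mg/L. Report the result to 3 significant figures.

k = ln 2 / 108 = 0.006418 min⁻¹
C(t) = C₀ e^(−kt)  ⇒  t = ln(C₀/C) / k
t = ln(450/22.7) / 0.006418 = 2.987 / 0.006418 ≈ 465 minutes

465 minutes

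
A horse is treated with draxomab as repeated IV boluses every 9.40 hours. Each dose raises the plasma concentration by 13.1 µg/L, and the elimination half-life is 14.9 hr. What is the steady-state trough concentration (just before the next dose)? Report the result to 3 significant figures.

k = ln 2 / 14.9 = 0.04652 hr⁻¹
Fraction remaining after one interval: e^(−kτ) = e^(−0.04652 × 9.40) = 0.6458
R = 1 / (1 − 0.6458) = 2.823
Css,max = 13.1 × 2.823 = 36.98 µg/L
Css,min = Css,max × e^(−kτ) = 36.98 × 0.6458 ≈ 23.9 µg/L

23.9 µg/L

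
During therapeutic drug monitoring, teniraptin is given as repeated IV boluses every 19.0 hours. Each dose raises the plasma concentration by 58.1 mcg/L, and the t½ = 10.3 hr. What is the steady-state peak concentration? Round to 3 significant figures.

80.5 mcg/L

k = ln 2 / 10.3 = 0.06730 hr⁻¹
Fraction remaining after one interval: e^(−kτ) = e^(−0.06730 × 19.0) = 0.2784
R = 1 / (1 − 0.2784) = 1.386
Css,max = 58.1 × 1.386 ≈ 80.5 mcg/L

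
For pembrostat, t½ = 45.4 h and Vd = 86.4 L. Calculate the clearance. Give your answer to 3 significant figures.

1.32 L/h

k = ln 2 / t½ = ln 2 / 45.4 = 0.01527 h⁻¹
CL = k · V = 0.01527 × 86.4 ≈ 1.32 L/h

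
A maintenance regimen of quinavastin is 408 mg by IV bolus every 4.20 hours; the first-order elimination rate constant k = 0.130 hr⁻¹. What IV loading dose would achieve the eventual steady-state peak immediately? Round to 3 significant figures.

970 mg

Accumulation ratio R = 1 / (1 − e^(−kτ)) = 1 / (1 − e^(−0.1300×4.20)) = 1 / (1 − 0.5793) = 2.377
Loading dose = maintenance dose × R = 408 × 2.377 ≈ 970 mg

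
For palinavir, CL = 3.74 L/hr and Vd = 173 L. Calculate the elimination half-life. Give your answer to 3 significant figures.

32.1 hours

k = CL / V = 3.74 / 173 = 0.02162 hr⁻¹
t½ = ln 2 / k = ln 2 / 0.02162 ≈ 32.1 hours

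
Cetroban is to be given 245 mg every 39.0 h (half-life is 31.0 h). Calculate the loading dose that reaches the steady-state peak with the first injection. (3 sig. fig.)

421 mg

k = ln 2 / 31.0 = 0.02236 h⁻¹
Accumulation ratio R = 1 / (1 − e^(−kτ)) = 1 / (1 − e^(−0.02236×39.0)) = 1 / (1 − 0.4181) = 1.719
Loading dose = maintenance dose × R = 245 × 1.719 ≈ 421 mg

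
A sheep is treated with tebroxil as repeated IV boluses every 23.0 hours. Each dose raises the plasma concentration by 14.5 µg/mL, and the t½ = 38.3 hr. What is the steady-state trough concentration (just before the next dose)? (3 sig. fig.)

k = ln 2 / 38.3 = 0.01810 hr⁻¹
Fraction remaining after one interval: e^(−kτ) = e^(−0.01810 × 23.0) = 0.6595
R = 1 / (1 − 0.6595) = 2.937
Css,max = 14.5 × 2.937 = 42.59 µg/mL
Css,min = Css,max × e^(−kτ) = 42.59 × 0.6595 ≈ 28.1 µg/mL

28.1 µg/mL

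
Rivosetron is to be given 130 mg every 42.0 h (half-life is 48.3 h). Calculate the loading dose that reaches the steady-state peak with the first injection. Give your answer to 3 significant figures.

287 mg

k = ln 2 / 48.3 = 0.01435 h⁻¹
Accumulation ratio R = 1 / (1 − e^(−kτ)) = 1 / (1 − e^(−0.01435×42.0)) = 1 / (1 − 0.5473) = 2.209
Loading dose = maintenance dose × R = 130 × 2.209 ≈ 287 mg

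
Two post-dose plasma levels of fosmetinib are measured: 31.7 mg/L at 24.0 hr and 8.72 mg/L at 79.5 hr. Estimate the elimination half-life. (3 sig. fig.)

k = ln(C₁/C₂) / (t₂ − t₁) = ln(31.7/8.72) / (79.5 − 24.0)
  = 1.291 / 55.50 = 0.02326 hr⁻¹
t½ = ln 2 / k = ln 2 / 0.02326 ≈ 29.8 hours

29.8 hours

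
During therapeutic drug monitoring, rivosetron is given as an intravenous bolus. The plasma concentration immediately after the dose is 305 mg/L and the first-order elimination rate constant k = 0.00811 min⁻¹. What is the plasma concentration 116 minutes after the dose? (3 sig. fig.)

119 mg/L

C(t) = C₀ e^(−kt) = 305 × e^(−0.008110 × 116) = 305 × e^(−0.9408) = 305 × 0.3903 ≈ 119 mg/L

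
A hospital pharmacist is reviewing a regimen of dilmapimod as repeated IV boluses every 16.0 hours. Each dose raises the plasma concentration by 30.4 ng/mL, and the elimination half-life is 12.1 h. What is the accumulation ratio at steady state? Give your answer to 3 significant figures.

k = ln 2 / 12.1 = 0.05728 h⁻¹
Fraction remaining after one interval: e^(−kτ) = e^(−0.05728 × 16.0) = 0.3999
R = 1 / (1 − 0.3999) = 1 / 0.6001 ≈ 1.67

1.67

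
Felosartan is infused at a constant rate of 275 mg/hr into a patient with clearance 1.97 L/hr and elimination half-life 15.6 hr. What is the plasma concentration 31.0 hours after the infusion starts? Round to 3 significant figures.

104 mg/L

Css = rate / CL = 275 / 1.97 = 139.6 mg/L
k = ln 2 / 15.6 = 0.04443 hr⁻¹
C(t) = Css (1 − e^(−kt)) = 139.6 × (1 − e^(−1.377)) = 139.6 × 0.7478 ≈ 104 mg/L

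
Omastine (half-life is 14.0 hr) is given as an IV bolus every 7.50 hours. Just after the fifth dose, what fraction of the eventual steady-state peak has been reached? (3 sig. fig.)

k = ln 2 / 14.0 = 0.04951 hr⁻¹
f_n = 1 − e^(−nkτ) = 1 − e^(−5 × 0.04951 × 7.50) = 1 − e^(−1.857) = 1 − 0.1562 ≈ 0.844

0.844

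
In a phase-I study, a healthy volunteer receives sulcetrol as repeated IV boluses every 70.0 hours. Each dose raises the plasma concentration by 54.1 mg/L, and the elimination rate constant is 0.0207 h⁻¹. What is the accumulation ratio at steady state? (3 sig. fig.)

Fraction remaining after one interval: e^(−kτ) = e^(−0.02070 × 70.0) = 0.2348
R = 1 / (1 − 0.2348) = 1 / 0.7652 ≈ 1.31

1.31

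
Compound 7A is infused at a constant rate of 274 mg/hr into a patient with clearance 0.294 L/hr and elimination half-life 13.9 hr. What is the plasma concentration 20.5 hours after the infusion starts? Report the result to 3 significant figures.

597 mg/L

Css = rate / CL = 274 / 0.294 = 932.0 mg/L
k = ln 2 / 13.9 = 0.04987 hr⁻¹
C(t) = Css (1 − e^(−kt)) = 932.0 × (1 − e^(−1.022)) = 932.0 × 0.6402 ≈ 597 mg/L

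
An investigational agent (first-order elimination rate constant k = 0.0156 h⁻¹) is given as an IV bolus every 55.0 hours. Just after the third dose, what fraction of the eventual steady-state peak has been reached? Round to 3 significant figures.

f_n = 1 − e^(−nkτ) = 1 − e^(−3 × 0.01560 × 55.0) = 1 − e^(−2.574) = 1 − 0.07623 ≈ 0.924

0.924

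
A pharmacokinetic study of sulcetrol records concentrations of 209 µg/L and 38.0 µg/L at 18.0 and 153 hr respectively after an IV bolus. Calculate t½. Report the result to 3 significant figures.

k = ln(C₁/C₂) / (t₂ − t₁) = ln(209/38.0) / (153 − 18.0)
  = 1.705 / 135.0 = 0.01263 hr⁻¹
t½ = ln 2 / k = ln 2 / 0.01263 ≈ 54.9 hours

54.9 hours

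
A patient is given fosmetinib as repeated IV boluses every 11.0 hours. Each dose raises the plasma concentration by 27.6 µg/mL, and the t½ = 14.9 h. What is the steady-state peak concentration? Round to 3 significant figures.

k = ln 2 / 14.9 = 0.04652 h⁻¹
Fraction remaining after one interval: e^(−kτ) = e^(−0.04652 × 11.0) = 0.5995
R = 1 / (1 − 0.5995) = 2.497
Css,max = 27.6 × 2.497 ≈ 68.9 µg/mL

68.9 µg/mL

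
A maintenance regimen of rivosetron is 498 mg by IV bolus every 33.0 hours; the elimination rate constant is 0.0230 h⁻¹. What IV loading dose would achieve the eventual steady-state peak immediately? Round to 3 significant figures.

936 mg

Accumulation ratio R = 1 / (1 − e^(−kτ)) = 1 / (1 − e^(−0.02300×33.0)) = 1 / (1 − 0.4681) = 1.880
Loading dose = maintenance dose × R = 498 × 1.880 ≈ 936 mg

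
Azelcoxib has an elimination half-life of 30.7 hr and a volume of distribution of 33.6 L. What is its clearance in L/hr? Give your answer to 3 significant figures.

0.759 L/hr

k = ln 2 / t½ = ln 2 / 30.7 = 0.02258 hr⁻¹
CL = k · V = 0.02258 × 33.6 ≈ 0.759 L/hr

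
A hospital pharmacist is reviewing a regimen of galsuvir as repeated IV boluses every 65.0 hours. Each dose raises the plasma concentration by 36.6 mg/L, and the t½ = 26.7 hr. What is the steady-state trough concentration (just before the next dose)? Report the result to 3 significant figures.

k = ln 2 / 26.7 = 0.02596 hr⁻¹
Fraction remaining after one interval: e^(−kτ) = e^(−0.02596 × 65.0) = 0.1850
R = 1 / (1 − 0.1850) = 1.227
Css,max = 36.6 × 1.227 = 44.91 mg/L
Css,min = Css,max × e^(−kτ) = 44.91 × 0.1850 ≈ 8.31 mg/L

8.31 mg/L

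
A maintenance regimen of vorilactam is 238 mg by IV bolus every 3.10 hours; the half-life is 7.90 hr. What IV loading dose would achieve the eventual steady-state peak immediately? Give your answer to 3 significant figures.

k = ln 2 / 7.90 = 0.08774 hr⁻¹
Accumulation ratio R = 1 / (1 − e^(−kτ)) = 1 / (1 − e^(−0.08774×3.10)) = 1 / (1 − 0.7619) = 4.199
Loading dose = maintenance dose × R = 238 × 4.199 ≈ 999 mg

999 mg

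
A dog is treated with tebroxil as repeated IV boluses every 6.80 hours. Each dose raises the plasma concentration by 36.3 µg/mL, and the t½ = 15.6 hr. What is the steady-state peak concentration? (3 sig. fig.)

k = ln 2 / 15.6 = 0.04443 hr⁻¹
Fraction remaining after one interval: e^(−kτ) = e^(−0.04443 × 6.80) = 0.7392
R = 1 / (1 − 0.7392) = 3.835
Css,max = 36.3 × 3.835 ≈ 139 µg/mL

139 µg/mL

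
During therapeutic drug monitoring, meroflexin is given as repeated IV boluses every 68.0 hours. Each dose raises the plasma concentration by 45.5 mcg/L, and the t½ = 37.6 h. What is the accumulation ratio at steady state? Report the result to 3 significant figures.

k = ln 2 / 37.6 = 0.01843 h⁻¹
Fraction remaining after one interval: e^(−kτ) = e^(−0.01843 × 68.0) = 0.2855
R = 1 / (1 − 0.2855) = 1 / 0.7145 ≈ 1.40

1.40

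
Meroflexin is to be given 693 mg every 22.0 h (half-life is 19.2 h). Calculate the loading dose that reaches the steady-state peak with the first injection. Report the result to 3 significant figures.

1260 mg

k = ln 2 / 19.2 = 0.03610 h⁻¹
Accumulation ratio R = 1 / (1 − e^(−kτ)) = 1 / (1 − e^(−0.03610×22.0)) = 1 / (1 − 0.4519) = 1.825
Loading dose = maintenance dose × R = 693 × 1.825 ≈ 1260 mg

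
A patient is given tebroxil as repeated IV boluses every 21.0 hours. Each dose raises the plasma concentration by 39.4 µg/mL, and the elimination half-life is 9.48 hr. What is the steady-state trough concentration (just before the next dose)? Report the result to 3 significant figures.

k = ln 2 / 9.48 = 0.07312 hr⁻¹
Fraction remaining after one interval: e^(−kτ) = e^(−0.07312 × 21.0) = 0.2154
R = 1 / (1 − 0.2154) = 1.274
Css,max = 39.4 × 1.274 = 50.21 µg/mL
Css,min = Css,max × e^(−kτ) = 50.21 × 0.2154 ≈ 10.8 µg/mL

10.8 µg/mL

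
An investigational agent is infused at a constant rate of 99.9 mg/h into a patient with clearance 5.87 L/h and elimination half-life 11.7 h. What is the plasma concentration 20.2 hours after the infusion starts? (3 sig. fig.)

Css = rate / CL = 99.9 / 5.87 = 17.02 mg/L
k = ln 2 / 11.7 = 0.05924 h⁻¹
C(t) = Css (1 − e^(−kt)) = 17.02 × (1 − e^(−1.197)) = 17.02 × 0.6978 ≈ 11.9 mg/L

11.9 mg/L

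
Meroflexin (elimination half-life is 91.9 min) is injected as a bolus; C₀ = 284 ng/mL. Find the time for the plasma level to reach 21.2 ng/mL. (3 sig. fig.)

k = ln 2 / 91.9 = 0.007542 min⁻¹
C(t) = C₀ e^(−kt)  ⇒  t = ln(C₀/C) / k
t = ln(284/21.2) / 0.007542 = 2.595 / 0.007542 ≈ 344 minutes

344 minutes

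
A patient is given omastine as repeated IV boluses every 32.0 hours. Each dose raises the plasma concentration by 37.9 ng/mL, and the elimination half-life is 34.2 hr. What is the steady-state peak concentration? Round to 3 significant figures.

79.4 ng/mL

k = ln 2 / 34.2 = 0.02027 hr⁻¹
Fraction remaining after one interval: e^(−kτ) = e^(−0.02027 × 32.0) = 0.5228
R = 1 / (1 − 0.5228) = 2.096
Css,max = 37.9 × 2.096 ≈ 79.4 ng/mL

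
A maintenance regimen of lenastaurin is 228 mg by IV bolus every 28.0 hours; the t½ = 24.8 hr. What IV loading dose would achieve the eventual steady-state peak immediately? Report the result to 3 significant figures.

k = ln 2 / 24.8 = 0.02795 hr⁻¹
Accumulation ratio R = 1 / (1 − e^(−kτ)) = 1 / (1 − e^(−0.02795×28.0)) = 1 / (1 − 0.4572) = 1.842
Loading dose = maintenance dose × R = 228 × 1.842 ≈ 420 mg

420 mg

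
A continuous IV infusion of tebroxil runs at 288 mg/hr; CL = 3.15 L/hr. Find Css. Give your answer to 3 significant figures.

91.4 mg/L

Css = infusion rate / CL = 288 / 3.15 ≈ 91.4 mg/L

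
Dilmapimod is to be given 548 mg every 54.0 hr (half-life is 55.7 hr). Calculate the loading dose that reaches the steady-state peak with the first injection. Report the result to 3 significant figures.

1120 mg

k = ln 2 / 55.7 = 0.01244 hr⁻¹
Accumulation ratio R = 1 / (1 − e^(−kτ)) = 1 / (1 − e^(−0.01244×54.0)) = 1 / (1 − 0.5107) = 2.044
Loading dose = maintenance dose × R = 548 × 2.044 ≈ 1120 mg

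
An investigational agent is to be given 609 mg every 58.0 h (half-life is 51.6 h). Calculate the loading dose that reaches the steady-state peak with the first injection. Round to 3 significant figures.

1130 mg

k = ln 2 / 51.6 = 0.01343 h⁻¹
Accumulation ratio R = 1 / (1 − e^(−kτ)) = 1 / (1 − e^(−0.01343×58.0)) = 1 / (1 − 0.4588) = 1.848
Loading dose = maintenance dose × R = 609 × 1.848 ≈ 1130 mg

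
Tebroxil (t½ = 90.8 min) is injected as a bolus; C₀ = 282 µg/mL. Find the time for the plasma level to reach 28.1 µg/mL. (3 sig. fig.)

302 minutes

k = ln 2 / 90.8 = 0.007634 min⁻¹
C(t) = C₀ e^(−kt)  ⇒  t = ln(C₀/C) / k
t = ln(282/28.1) / 0.007634 = 2.306 / 0.007634 ≈ 302 minutes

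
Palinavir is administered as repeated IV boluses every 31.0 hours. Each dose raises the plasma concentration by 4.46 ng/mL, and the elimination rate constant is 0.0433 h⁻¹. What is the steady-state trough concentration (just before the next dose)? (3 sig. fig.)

1.58 ng/mL

Fraction remaining after one interval: e^(−kτ) = e^(−0.04330 × 31.0) = 0.2612
R = 1 / (1 − 0.2612) = 1.354
Css,max = 4.46 × 1.354 = 6.037 ng/mL
Css,min = Css,max × e^(−kτ) = 6.037 × 0.2612 ≈ 1.58 ng/mL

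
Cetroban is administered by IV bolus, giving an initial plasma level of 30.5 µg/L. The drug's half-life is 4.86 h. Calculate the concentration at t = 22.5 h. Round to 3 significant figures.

1.23 µg/L

k = ln 2 / 4.86 = 0.1426 h⁻¹
C(t) = C₀ e^(−kt) = 30.5 × e^(−0.1426 × 22.5) = 30.5 × e^(−3.209) = 30.5 × 0.04040 ≈ 1.23 µg/L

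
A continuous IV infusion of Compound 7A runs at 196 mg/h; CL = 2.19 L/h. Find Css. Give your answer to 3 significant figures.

89.5 µg/mL

Css = infusion rate / CL = 196 / 2.19 ≈ 89.5 µg/mL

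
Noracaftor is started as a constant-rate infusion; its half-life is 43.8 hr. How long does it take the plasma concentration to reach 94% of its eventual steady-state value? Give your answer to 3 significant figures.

178 hours

k = ln 2 / 43.8 = 0.01583 hr⁻¹
f = 1 − e^(−kt)  ⇒  t = −ln(1 − f) / k
t = −ln(1 − 0.94) / 0.01583 = 2.813 / 0.01583 ≈ 178 hours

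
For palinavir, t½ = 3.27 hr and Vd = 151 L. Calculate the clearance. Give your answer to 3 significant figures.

k = ln 2 / t½ = ln 2 / 3.27 = 0.2120 hr⁻¹
CL = k · V = 0.2120 × 151 ≈ 32.0 L/hr

32.0 L/hr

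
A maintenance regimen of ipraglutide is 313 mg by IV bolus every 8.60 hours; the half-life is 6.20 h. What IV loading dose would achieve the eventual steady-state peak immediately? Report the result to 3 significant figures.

507 mg

k = ln 2 / 6.20 = 0.1118 h⁻¹
Accumulation ratio R = 1 / (1 − e^(−kτ)) = 1 / (1 − e^(−0.1118×8.60)) = 1 / (1 − 0.3823) = 1.619
Loading dose = maintenance dose × R = 313 × 1.619 ≈ 507 mg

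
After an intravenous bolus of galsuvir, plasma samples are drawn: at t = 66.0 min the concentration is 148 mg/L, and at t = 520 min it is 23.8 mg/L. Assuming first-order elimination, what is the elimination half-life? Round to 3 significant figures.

172 minutes

k = ln(C₁/C₂) / (t₂ − t₁) = ln(148/23.8) / (520 − 66.0)
  = 1.828 / 454.0 = 0.004025 min⁻¹
t½ = ln 2 / k = ln 2 / 0.004025 ≈ 172 minutes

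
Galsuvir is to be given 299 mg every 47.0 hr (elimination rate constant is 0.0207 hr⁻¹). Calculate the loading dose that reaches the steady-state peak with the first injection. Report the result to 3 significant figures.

481 mg

Accumulation ratio R = 1 / (1 − e^(−kτ)) = 1 / (1 − e^(−0.02070×47.0)) = 1 / (1 − 0.3780) = 1.608
Loading dose = maintenance dose × R = 299 × 1.608 ≈ 481 mg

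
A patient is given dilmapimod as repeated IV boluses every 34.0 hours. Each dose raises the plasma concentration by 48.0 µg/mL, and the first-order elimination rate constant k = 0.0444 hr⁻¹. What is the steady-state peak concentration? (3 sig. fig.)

Fraction remaining after one interval: e^(−kτ) = e^(−0.04440 × 34.0) = 0.2210
R = 1 / (1 − 0.2210) = 1.284
Css,max = 48.0 × 1.284 ≈ 61.6 µg/mL

61.6 µg/mL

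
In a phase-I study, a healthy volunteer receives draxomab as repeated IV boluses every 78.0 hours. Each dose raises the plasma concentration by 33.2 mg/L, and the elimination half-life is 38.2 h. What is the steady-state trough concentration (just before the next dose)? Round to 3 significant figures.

k = ln 2 / 38.2 = 0.01815 h⁻¹
Fraction remaining after one interval: e^(−kτ) = e^(−0.01815 × 78.0) = 0.2428
R = 1 / (1 − 0.2428) = 1.321
Css,max = 33.2 × 1.321 = 43.85 mg/L
Css,min = Css,max × e^(−kτ) = 43.85 × 0.2428 ≈ 10.6 mg/L

10.6 mg/L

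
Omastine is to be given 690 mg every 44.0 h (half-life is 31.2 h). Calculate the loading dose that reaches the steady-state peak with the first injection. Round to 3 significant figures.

1110 mg

k = ln 2 / 31.2 = 0.02222 h⁻¹
Accumulation ratio R = 1 / (1 − e^(−kτ)) = 1 / (1 − e^(−0.02222×44.0)) = 1 / (1 − 0.3762) = 1.603
Loading dose = maintenance dose × R = 690 × 1.603 ≈ 1110 mg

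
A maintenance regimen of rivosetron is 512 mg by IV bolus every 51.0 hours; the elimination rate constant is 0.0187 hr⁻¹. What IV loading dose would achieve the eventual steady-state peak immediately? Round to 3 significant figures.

833 mg

Accumulation ratio R = 1 / (1 − e^(−kτ)) = 1 / (1 − e^(−0.01870×51.0)) = 1 / (1 − 0.3853) = 1.627
Loading dose = maintenance dose × R = 512 × 1.627 ≈ 833 mg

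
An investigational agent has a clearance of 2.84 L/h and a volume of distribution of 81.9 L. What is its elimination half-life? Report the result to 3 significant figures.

20.0 hours

k = CL / V = 2.84 / 81.9 = 0.03468 h⁻¹
t½ = ln 2 / k = ln 2 / 0.03468 ≈ 20.0 hours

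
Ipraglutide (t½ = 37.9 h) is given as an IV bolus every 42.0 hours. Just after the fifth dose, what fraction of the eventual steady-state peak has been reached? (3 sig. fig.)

k = ln 2 / 37.9 = 0.01829 h⁻¹
f_n = 1 − e^(−nkτ) = 1 − e^(−5 × 0.01829 × 42.0) = 1 − e^(−3.841) = 1 − 0.02148 ≈ 0.979

0.979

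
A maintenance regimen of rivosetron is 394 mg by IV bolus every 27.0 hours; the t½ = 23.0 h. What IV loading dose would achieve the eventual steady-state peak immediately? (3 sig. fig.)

708 mg

k = ln 2 / 23.0 = 0.03014 h⁻¹
Accumulation ratio R = 1 / (1 − e^(−kτ)) = 1 / (1 − e^(−0.03014×27.0)) = 1 / (1 − 0.4432) = 1.796
Loading dose = maintenance dose × R = 394 × 1.796 ≈ 708 mg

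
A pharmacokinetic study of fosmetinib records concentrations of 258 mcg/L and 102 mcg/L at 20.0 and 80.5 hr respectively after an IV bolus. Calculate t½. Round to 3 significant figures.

k = ln(C₁/C₂) / (t₂ − t₁) = ln(258/102) / (80.5 − 20.0)
  = 0.9280 / 60.50 = 0.01534 hr⁻¹
t½ = ln 2 / k = ln 2 / 0.01534 ≈ 45.2 hours

45.2 hours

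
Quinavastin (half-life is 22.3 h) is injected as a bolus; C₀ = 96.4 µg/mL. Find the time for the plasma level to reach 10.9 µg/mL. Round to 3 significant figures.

70.1 hours

k = ln 2 / 22.3 = 0.03108 h⁻¹
C(t) = C₀ e^(−kt)  ⇒  t = ln(C₀/C) / k
t = ln(96.4/10.9) / 0.03108 = 2.180 / 0.03108 ≈ 70.1 hours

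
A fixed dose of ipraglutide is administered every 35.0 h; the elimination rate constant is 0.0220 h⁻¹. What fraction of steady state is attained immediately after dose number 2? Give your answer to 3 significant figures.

f_n = 1 − e^(−nkτ) = 1 − e^(−2 × 0.02200 × 35.0) = 1 − e^(−1.540) = 1 − 0.2144 ≈ 0.786

0.786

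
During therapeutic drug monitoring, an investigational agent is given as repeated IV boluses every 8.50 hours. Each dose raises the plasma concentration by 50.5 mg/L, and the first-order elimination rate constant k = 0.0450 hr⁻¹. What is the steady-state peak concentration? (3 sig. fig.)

159 mg/L

Fraction remaining after one interval: e^(−kτ) = e^(−0.04500 × 8.50) = 0.6822
R = 1 / (1 − 0.6822) = 3.146
Css,max = 50.5 × 3.146 ≈ 159 mg/L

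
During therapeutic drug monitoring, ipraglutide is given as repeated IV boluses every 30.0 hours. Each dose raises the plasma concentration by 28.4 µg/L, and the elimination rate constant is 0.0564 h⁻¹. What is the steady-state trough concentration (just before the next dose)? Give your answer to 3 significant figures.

Fraction remaining after one interval: e^(−kτ) = e^(−0.05640 × 30.0) = 0.1842
R = 1 / (1 − 0.1842) = 1.226
Css,max = 28.4 × 1.226 = 34.81 µg/L
Css,min = Css,max × e^(−kτ) = 34.81 × 0.1842 ≈ 6.41 µg/L

6.41 µg/L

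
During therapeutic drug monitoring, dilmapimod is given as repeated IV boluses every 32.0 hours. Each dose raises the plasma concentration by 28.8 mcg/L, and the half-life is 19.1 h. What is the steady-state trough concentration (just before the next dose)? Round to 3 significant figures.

13.1 mcg/L

k = ln 2 / 19.1 = 0.03629 h⁻¹
Fraction remaining after one interval: e^(−kτ) = e^(−0.03629 × 32.0) = 0.3131
R = 1 / (1 − 0.3131) = 1.456
Css,max = 28.8 × 1.456 = 41.93 mcg/L
Css,min = Css,max × e^(−kτ) = 41.93 × 0.3131 ≈ 13.1 mcg/L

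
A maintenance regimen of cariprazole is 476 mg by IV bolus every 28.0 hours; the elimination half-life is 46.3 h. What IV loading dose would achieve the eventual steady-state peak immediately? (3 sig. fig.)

k = ln 2 / 46.3 = 0.01497 h⁻¹
Accumulation ratio R = 1 / (1 − e^(−kτ)) = 1 / (1 − e^(−0.01497×28.0)) = 1 / (1 − 0.6576) = 2.920
Loading dose = maintenance dose × R = 476 × 2.920 ≈ 1390 mg

1390 mg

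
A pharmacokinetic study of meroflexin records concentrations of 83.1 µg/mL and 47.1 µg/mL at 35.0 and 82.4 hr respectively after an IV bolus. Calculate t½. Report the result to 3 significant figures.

57.9 hours

k = ln(C₁/C₂) / (t₂ − t₁) = ln(83.1/47.1) / (82.4 − 35.0)
  = 0.5678 / 47.40 = 0.01198 hr⁻¹
t½ = ln 2 / k = ln 2 / 0.01198 ≈ 57.9 hours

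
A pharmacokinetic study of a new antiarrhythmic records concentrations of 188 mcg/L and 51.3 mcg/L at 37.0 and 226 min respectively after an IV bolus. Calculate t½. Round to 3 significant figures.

k = ln(C₁/C₂) / (t₂ − t₁) = ln(188/51.3) / (226 − 37.0)
  = 1.299 / 189.0 = 0.006872 min⁻¹
t½ = ln 2 / k = ln 2 / 0.006872 ≈ 101 minutes

101 minutes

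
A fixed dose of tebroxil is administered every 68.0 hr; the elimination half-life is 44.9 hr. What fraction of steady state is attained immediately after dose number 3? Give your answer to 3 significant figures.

k = ln 2 / 44.9 = 0.01544 hr⁻¹
f_n = 1 − e^(−nkτ) = 1 − e^(−3 × 0.01544 × 68.0) = 1 − e^(−3.149) = 1 − 0.04288 ≈ 0.957

0.957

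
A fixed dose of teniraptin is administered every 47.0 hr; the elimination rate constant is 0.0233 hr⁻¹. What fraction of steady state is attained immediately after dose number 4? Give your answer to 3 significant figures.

0.987

f_n = 1 − e^(−nkτ) = 1 − e^(−4 × 0.02330 × 47.0) = 1 − e^(−4.380) = 1 − 0.01252 ≈ 0.987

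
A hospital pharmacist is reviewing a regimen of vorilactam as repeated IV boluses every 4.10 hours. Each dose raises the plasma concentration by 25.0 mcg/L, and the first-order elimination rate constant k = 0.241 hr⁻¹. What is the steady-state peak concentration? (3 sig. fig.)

39.8 mcg/L

Fraction remaining after one interval: e^(−kτ) = e^(−0.2410 × 4.10) = 0.3723
R = 1 / (1 − 0.3723) = 1.593
Css,max = 25.0 × 1.593 ≈ 39.8 mcg/L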